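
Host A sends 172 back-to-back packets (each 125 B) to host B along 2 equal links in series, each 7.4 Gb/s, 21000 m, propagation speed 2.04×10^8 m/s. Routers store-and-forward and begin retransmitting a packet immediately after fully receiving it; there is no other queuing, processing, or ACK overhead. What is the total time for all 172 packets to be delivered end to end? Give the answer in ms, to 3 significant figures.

0.229 ms

Per-hop transmission t_tx = L/R = 1000/7400000000 = 0.000135135 ms.
Per-hop propagation t_prop = 21000/204000000 = 0.102941 ms.
Pipeline fill: first packet needs 2·t_tx to clear all hops; remaining 171 packets each add one t_tx.
Total = (2+172-1)·t_tx + 2·t_prop = 173·0.000135135 + 2·0.102941 = 0.229 ms.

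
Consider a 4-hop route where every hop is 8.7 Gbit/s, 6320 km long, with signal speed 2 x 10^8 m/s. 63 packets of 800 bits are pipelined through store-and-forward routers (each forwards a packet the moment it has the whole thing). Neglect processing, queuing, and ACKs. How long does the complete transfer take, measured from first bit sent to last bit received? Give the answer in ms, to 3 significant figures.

126 ms

Per-hop transmission t_tx = L/R = 800/8700000000 = 9.1954e-05 ms.
Per-hop propagation t_prop = 6320000/200000000 = 31.6 ms.
Pipeline fill: first packet needs 4·t_tx to clear all hops; remaining 62 packets each add one t_tx.
Total = (4+63-1)·t_tx + 4·t_prop = 66·9.1954e-05 + 4·31.6 = 126 ms.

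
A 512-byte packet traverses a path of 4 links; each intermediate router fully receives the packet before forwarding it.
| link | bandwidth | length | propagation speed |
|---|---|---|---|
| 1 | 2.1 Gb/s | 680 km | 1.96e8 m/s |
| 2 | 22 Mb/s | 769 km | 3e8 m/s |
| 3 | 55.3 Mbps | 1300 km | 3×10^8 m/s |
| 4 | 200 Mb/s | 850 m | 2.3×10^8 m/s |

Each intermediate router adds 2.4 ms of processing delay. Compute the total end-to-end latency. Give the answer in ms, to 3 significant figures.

17.9 ms

L = 512 × 8 = 4096 bits.
Transmission delays (L/R per hop): 0.00195048, 0.186182, 0.0740687, 0.02048 ms; sum = 0.282681 ms.
Propagation delays (d/s per hop): 3.46939, 2.56333, 4.33333, 0.00369565 ms; sum = 10.3698 ms.
Processing at 3 router(s): 3 × 2.4 ms = 7.2 ms.
End-to-end = 17.9 ms.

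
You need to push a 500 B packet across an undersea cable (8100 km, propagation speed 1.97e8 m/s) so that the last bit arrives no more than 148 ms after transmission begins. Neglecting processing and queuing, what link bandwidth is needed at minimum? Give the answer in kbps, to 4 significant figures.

37.42 kbps

L = 4000 bits.
Propagation delay = 8100000 / 197000000 = 41.1168 ms.
Transmission budget = 148 − 41.1168 = 106.883 ms.
R ≥ L / t_tx = 4000 bits / 0.106883 s = 37.42 kbps.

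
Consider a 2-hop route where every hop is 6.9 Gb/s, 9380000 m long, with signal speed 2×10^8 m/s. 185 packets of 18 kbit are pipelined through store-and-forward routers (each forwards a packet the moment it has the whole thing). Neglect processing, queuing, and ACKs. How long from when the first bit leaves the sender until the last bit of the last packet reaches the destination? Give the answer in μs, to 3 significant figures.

94300 μs

Per-hop transmission t_tx = L/R = 18000/6900000000 = 2.6087 μs.
Per-hop propagation t_prop = 9380000/200000000 = 46900 μs.
Pipeline fill: first packet needs 2·t_tx to clear all hops; remaining 184 packets each add one t_tx.
Total = (2+185-1)·t_tx + 2·t_prop = 186·2.6087 + 2·46900 = 94300 μs.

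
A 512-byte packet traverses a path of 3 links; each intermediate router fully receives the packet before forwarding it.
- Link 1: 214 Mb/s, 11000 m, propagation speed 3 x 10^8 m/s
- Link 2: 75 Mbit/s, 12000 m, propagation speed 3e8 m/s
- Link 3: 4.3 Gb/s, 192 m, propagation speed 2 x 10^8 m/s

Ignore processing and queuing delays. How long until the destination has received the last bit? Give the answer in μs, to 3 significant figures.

152 μs

L = 512 × 8 = 4096 bits.
Transmission delays (L/R per hop): 19.1402, 54.6133, 0.952558 μs; sum = 74.7061 μs.
Propagation delays (d/s per hop): 36.6667, 40, 0.96 μs; sum = 77.6267 μs.
End-to-end = 152 μs.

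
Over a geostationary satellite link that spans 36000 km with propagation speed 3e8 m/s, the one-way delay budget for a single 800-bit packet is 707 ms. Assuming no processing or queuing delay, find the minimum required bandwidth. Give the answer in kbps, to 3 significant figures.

Propagation delay = 36000000 / 300000000 = 120 ms.
Transmission budget = 707 − 120 = 587 ms.
R ≥ L / t_tx = 800 bits / 0.587 s = 1.36 kbps.

1.36 kbps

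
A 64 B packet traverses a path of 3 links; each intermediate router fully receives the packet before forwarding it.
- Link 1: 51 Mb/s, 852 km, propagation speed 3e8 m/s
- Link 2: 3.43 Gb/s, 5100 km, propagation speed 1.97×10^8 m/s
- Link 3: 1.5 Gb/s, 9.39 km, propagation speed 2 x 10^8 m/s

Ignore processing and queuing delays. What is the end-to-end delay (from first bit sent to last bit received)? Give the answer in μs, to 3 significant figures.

28800 μs

L = 64 × 8 = 512 bits.
Transmission delays (L/R per hop): 10.0392, 0.149271, 0.341333 μs; sum = 10.5298 μs.
Propagation delays (d/s per hop): 2840, 25888.3, 46.95 μs; sum = 28775.3 μs.
End-to-end = 28800 μs.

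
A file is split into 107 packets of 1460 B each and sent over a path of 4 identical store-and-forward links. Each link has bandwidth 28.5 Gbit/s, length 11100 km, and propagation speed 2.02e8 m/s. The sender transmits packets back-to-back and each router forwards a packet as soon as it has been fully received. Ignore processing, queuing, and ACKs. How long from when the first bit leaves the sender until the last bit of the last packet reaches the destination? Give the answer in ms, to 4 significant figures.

Per-hop transmission t_tx = L/R = 11680/28500000000 = 0.000409825 ms.
Per-hop propagation t_prop = 11100000/202000000 = 54.9505 ms.
Pipeline fill: first packet needs 4·t_tx to clear all hops; remaining 106 packets each add one t_tx.
Total = (4+107-1)·t_tx + 4·t_prop = 110·0.000409825 + 4·54.9505 = 219.8 ms.

219.8 ms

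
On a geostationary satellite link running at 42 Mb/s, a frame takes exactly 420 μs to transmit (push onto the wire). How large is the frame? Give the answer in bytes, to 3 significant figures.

2210 bytes

L = R × t_tx = 42000000 b/s × 0.00042 s = 17640 bits.
In bytes: 17640 / 8 = 2210 bytes.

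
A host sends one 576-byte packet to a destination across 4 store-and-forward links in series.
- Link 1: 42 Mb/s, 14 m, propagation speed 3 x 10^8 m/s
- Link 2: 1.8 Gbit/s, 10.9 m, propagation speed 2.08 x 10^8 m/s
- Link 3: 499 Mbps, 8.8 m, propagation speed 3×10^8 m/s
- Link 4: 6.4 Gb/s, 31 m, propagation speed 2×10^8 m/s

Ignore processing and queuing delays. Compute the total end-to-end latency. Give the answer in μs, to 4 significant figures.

L = 576 × 8 = 4608 bits.
Transmission delays (L/R per hop): 109.714, 2.56, 9.23447, 0.72 μs; sum = 122.229 μs.
Propagation delays (d/s per hop): 0.0466667, 0.0524038, 0.0293333, 0.155 μs; sum = 0.283404 μs.
End-to-end = 122.5 μs.

122.5 μs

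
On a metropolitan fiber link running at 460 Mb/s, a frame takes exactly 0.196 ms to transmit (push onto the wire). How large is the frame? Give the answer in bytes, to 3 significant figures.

11300 bytes

L = R × t_tx = 460000000 b/s × 0.000196 s = 90160 bits.
In bytes: 90160 / 8 = 11300 bytes.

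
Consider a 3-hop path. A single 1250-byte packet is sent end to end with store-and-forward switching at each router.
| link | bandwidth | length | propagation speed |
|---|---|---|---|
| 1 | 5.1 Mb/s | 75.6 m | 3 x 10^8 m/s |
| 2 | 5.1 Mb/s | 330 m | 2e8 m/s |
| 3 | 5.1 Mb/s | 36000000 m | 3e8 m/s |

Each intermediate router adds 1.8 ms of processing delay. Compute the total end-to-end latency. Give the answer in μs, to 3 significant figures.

129000 μs

L = 1250 × 8 = 10000 bits.
Transmission delay per hop = L/R = 10000/5100000 = 1960.78 μs; 3 hops → 5882.35 μs.
Propagation delays (d/s per hop): 0.252, 1.65, 120000 μs; sum = 120002 μs.
Processing at 2 router(s): 2 × 1.8 ms = 3600 μs.
End-to-end = 129000 μs.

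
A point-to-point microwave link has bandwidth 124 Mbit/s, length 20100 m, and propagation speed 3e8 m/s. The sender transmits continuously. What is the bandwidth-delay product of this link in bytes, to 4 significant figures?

1039 bytes

Propagation delay = 20100 / 300000000 = 6.7e-05 s.
BDP = R × t_prop = 124000000 × 6.7e-05 = 8308 bits.
In bytes: 8308/8 = 1039 bytes.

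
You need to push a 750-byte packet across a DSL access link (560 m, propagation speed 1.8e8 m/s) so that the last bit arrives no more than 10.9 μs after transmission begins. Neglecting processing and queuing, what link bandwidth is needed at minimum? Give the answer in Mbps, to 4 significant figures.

770.3 Mbps

L = 6000 bits.
Propagation delay = 560 / 180000000 = 3.11111 μs.
Transmission budget = 10.9 − 3.11111 = 7.78889 μs.
R ≥ L / t_tx = 6000 bits / 7.78889e-06 s = 770.3 Mbps.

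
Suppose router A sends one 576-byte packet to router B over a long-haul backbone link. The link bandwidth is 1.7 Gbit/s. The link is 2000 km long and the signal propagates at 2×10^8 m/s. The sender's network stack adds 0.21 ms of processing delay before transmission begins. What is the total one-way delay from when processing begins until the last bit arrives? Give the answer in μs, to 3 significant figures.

L = 576 × 8 = 4608 bits.
Transmission delay = L/R = 4608 / 1700000000 = 2.71059 μs.
Propagation delay = d/s = 2000000 m / 200000000 m/s = 10000 μs.
Plus processing delay 0.21 ms = 210 μs.
Total = 10200 μs.

10200 μs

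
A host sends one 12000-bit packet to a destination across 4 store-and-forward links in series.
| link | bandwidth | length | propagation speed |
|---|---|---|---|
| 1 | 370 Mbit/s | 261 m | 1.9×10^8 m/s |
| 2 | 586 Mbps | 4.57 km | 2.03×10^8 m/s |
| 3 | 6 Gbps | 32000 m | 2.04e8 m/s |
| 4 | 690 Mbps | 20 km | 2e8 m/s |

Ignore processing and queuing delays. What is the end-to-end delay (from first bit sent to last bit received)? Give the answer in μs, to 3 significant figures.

353 μs

Transmission delays (L/R per hop): 32.4324, 20.4778, 2, 17.3913 μs; sum = 72.3016 μs.
Propagation delays (d/s per hop): 1.37368, 22.5123, 156.863, 100 μs; sum = 280.749 μs.
End-to-end = 353 μs.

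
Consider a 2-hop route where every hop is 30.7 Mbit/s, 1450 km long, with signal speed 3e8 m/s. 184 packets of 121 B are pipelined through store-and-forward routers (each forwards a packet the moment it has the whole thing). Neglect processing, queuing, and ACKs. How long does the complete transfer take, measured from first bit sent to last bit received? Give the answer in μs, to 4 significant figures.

Per-hop transmission t_tx = L/R = 968/30700000 = 31.5309 μs.
Per-hop propagation t_prop = 1450000/300000000 = 4833.33 μs.
Pipeline fill: first packet needs 2·t_tx to clear all hops; remaining 183 packets each add one t_tx.
Total = (2+184-1)·t_tx + 2·t_prop = 185·31.5309 + 2·4833.33 = 15500 μs.

15500 μs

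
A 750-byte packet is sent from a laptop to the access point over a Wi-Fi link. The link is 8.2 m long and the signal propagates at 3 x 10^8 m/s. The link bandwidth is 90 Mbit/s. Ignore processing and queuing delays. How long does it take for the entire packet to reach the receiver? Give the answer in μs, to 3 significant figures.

66.7 μs

L = 750 × 8 = 6000 bits.
Transmission delay = L/R = 6000 / 90000000 = 66.6667 μs.
Propagation delay = d/s = 8.2 m / 300000000 m/s = 0.0273333 μs.
Total = 66.7 μs.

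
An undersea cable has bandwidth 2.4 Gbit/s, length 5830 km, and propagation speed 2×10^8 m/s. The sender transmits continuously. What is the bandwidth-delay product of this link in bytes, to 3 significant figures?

Propagation delay = 5830000 / 200000000 = 0.02915 s.
BDP = R × t_prop = 2400000000 × 0.02915 = 69960000 bits.
In bytes: 69960000/8 = 8750000 bytes.

8750000 bytes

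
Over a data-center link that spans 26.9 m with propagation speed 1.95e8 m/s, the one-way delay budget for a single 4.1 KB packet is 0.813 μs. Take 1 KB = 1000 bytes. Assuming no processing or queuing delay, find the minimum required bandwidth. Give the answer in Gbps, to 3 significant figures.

L = 32800 bits.
Propagation delay = 26.9 / 195000000 = 0.137949 μs.
Transmission budget = 0.813 − 0.137949 = 0.675051 μs.
R ≥ L / t_tx = 32800 bits / 6.75051e-07 s = 48.6 Gbps.

48.6 Gbps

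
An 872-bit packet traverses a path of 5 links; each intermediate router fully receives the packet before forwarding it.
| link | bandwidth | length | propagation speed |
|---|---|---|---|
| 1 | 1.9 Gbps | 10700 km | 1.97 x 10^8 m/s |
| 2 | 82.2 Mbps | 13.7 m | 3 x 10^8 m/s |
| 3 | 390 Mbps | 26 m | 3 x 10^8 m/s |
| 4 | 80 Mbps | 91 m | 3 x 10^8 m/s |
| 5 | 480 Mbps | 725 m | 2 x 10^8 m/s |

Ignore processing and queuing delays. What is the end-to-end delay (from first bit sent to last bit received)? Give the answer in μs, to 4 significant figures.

54340 μs

Transmission delays (L/R per hop): 0.458947, 10.6083, 2.2359, 10.9, 1.81667 μs; sum = 26.0198 μs.
Propagation delays (d/s per hop): 54314.7, 0.0456667, 0.0866667, 0.303333, 3.625 μs; sum = 54318.8 μs.
End-to-end = 54340 μs.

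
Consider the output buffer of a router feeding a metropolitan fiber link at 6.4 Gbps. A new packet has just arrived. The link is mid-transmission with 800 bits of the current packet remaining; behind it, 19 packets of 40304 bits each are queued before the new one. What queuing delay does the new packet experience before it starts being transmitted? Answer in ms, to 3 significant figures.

Each queued packet: L/R = 40304/6400000000 = 0.0062975 ms.
19 queued → 0.119653 ms.
Plus remaining 800 bits of current packet: 0.000125 ms.
Queuing delay = 0.120 ms.

0.120 ms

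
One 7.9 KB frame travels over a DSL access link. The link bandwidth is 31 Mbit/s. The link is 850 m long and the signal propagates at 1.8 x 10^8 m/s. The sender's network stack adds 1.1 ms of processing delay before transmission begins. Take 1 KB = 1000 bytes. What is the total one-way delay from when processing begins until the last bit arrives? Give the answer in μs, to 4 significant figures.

L = 63200 bits.
Transmission delay = L/R = 63200 / 31000000 = 2038.71 μs.
Propagation delay = d/s = 850 m / 180000000 m/s = 4.72222 μs.
Plus processing delay 1.1 ms = 1100 μs.
Total = 3143 μs.

3143 μs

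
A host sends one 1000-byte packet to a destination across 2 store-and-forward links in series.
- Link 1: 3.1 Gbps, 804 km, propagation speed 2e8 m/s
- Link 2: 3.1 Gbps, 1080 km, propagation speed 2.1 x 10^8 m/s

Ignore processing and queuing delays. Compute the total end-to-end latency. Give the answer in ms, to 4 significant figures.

L = 1000 × 8 = 8000 bits.
Transmission delay per hop = L/R = 8000/3100000000 = 0.00258065 ms; 2 hops → 0.00516129 ms.
Propagation delays (d/s per hop): 4.02, 5.14286 ms; sum = 9.16286 ms.
End-to-end = 9.168 ms.

9.168 ms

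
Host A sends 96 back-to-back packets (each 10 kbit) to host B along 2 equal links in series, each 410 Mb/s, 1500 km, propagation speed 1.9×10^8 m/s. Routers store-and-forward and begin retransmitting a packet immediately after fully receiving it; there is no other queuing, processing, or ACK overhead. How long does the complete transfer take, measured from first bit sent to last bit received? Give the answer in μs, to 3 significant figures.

18200 μs

Per-hop transmission t_tx = L/R = 10000/410000000 = 24.3902 μs.
Per-hop propagation t_prop = 1500000/190000000 = 7894.74 μs.
Pipeline fill: first packet needs 2·t_tx to clear all hops; remaining 95 packets each add one t_tx.
Total = (2+96-1)·t_tx + 2·t_prop = 97·24.3902 + 2·7894.74 = 18200 μs.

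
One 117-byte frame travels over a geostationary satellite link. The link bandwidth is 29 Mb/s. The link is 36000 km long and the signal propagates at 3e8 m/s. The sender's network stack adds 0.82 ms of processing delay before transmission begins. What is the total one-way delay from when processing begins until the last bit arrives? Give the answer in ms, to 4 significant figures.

120.9 ms

L = 117 × 8 = 936 bits.
Transmission delay = L/R = 936 / 29000000 = 0.0322759 ms.
Propagation delay = d/s = 36000000 m / 300000000 m/s = 120 ms.
Plus processing delay 0.82 ms = 0.82 ms.
Total = 120.9 ms.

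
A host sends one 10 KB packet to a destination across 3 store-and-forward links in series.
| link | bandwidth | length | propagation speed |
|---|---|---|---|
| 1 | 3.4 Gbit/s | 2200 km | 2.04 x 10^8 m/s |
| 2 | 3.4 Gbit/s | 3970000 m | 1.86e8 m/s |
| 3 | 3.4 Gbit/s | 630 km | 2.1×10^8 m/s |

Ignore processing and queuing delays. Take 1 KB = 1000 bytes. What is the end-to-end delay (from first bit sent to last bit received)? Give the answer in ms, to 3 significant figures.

L = 80000 bits.
Transmission delay per hop = L/R = 80000/3400000000 = 0.0235294 ms; 3 hops → 0.0705882 ms.
Propagation delays (d/s per hop): 10.7843, 21.3441, 3 ms; sum = 35.1284 ms.
End-to-end = 35.2 ms.

35.2 ms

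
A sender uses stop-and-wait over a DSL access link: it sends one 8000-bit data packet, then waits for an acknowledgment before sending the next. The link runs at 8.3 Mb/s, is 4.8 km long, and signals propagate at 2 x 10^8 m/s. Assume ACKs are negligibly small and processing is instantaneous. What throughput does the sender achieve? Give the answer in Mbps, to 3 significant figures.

t_tx = L/R = 8000/8.3e+06 = 0.000963855 s.
t_prop = 4800/200000000 = 2.4e-05 s; RTT = 4.8e-05 s.
Cycle = t_tx + RTT = 0.00101186 s.
Throughput = L / cycle = 8000 / 0.00101186 = 7.91 Mbps.

7.91 Mbps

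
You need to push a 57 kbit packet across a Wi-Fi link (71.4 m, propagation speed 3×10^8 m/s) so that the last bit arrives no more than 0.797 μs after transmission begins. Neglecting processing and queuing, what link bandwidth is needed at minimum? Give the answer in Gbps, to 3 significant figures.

102 Gbps

Propagation delay = 71.4 / 300000000 = 0.238 μs.
Transmission budget = 0.797 − 0.238 = 0.559 μs.
R ≥ L / t_tx = 57000 bits / 5.59e-07 s = 102 Gbps.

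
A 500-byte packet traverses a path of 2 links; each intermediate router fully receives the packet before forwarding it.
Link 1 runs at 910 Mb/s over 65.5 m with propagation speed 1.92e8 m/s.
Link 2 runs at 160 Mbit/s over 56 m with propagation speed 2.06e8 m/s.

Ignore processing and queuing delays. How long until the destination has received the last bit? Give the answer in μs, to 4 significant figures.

L = 500 × 8 = 4000 bits.
Transmission delays (L/R per hop): 4.3956, 25 μs; sum = 29.3956 μs.
Propagation delays (d/s per hop): 0.341146, 0.271845 μs; sum = 0.61299 μs.
End-to-end = 30.01 μs.

30.01 μs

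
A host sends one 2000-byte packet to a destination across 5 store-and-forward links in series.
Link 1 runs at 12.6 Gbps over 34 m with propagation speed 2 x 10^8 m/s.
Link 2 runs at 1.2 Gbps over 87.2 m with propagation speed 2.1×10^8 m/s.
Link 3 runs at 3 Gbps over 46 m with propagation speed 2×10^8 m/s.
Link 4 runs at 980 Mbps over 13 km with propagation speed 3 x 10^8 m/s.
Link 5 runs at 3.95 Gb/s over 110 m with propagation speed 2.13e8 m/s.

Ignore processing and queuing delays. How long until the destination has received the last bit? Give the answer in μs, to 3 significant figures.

85.0 μs

L = 2000 × 8 = 16000 bits.
Transmission delays (L/R per hop): 1.26984, 13.3333, 5.33333, 16.3265, 4.05063 μs; sum = 40.3137 μs.
Propagation delays (d/s per hop): 0.17, 0.415238, 0.23, 43.3333, 0.516432 μs; sum = 44.665 μs.
End-to-end = 85.0 μs.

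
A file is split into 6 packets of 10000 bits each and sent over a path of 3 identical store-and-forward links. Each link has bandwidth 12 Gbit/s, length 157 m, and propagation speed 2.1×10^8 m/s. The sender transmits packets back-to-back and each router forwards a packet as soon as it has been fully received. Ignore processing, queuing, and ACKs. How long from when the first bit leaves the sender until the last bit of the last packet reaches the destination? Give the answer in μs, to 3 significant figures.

Per-hop transmission t_tx = L/R = 10000/12000000000 = 0.833333 μs.
Per-hop propagation t_prop = 157/210000000 = 0.747619 μs.
Pipeline fill: first packet needs 3·t_tx to clear all hops; remaining 5 packets each add one t_tx.
Total = (3+6-1)·t_tx + 3·t_prop = 8·0.833333 + 3·0.747619 = 8.91 μs.

8.91 μs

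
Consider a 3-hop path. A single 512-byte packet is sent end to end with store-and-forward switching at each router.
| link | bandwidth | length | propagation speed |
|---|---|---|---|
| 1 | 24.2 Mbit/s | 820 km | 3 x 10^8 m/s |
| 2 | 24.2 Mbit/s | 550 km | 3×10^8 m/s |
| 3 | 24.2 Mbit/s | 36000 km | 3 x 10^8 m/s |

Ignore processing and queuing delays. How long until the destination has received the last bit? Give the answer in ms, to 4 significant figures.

L = 512 × 8 = 4096 bits.
Transmission delay per hop = L/R = 4096/24200000 = 0.169256 ms; 3 hops → 0.507769 ms.
Propagation delays (d/s per hop): 2.73333, 1.83333, 120 ms; sum = 124.567 ms.
End-to-end = 125.1 ms.

125.1 ms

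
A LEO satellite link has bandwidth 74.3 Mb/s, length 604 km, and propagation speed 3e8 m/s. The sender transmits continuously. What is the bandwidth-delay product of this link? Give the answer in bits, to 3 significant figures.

Propagation delay = 604000 / 300000000 = 0.00201333 s.
BDP = R × t_prop = 74300000 × 0.00201333 = 149591 bits.

150000 bits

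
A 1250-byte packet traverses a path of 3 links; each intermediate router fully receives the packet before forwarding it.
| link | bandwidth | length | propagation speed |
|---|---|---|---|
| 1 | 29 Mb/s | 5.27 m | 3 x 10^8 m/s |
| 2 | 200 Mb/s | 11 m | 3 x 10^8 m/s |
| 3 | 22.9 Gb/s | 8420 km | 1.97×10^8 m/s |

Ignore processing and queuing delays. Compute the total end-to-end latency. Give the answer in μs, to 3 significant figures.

43100 μs

L = 1250 × 8 = 10000 bits.
Transmission delays (L/R per hop): 344.828, 50, 0.436681 μs; sum = 395.264 μs.
Propagation delays (d/s per hop): 0.0175667, 0.0366667, 42741.1 μs; sum = 42741.2 μs.
End-to-end = 43100 μs.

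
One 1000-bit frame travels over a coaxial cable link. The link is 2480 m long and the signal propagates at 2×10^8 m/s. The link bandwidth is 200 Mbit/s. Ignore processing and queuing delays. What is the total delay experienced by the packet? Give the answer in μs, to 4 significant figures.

Transmission delay = L/R = 1000 / 200000000 = 5 μs.
Propagation delay = d/s = 2480 m / 200000000 m/s = 12.4 μs.
Total = 17.40 μs.

17.40 μs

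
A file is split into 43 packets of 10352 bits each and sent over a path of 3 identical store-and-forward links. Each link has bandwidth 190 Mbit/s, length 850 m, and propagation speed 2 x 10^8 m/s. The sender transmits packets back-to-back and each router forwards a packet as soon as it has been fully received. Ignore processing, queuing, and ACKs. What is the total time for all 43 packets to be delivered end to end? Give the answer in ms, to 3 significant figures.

2.46 ms

Per-hop transmission t_tx = L/R = 10352/190000000 = 0.0544842 ms.
Per-hop propagation t_prop = 850/200000000 = 0.00425 ms.
Pipeline fill: first packet needs 3·t_tx to clear all hops; remaining 42 packets each add one t_tx.
Total = (3+43-1)·t_tx + 3·t_prop = 45·0.0544842 + 3·0.00425 = 2.46 ms.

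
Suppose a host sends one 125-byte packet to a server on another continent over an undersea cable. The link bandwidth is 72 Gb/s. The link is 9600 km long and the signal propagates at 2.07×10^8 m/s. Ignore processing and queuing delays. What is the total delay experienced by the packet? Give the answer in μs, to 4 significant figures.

46380 μs

L = 125 × 8 = 1000 bits.
Transmission delay = L/R = 1000 / 72000000000 = 0.0138889 μs.
Propagation delay = d/s = 9600000 m / 2.07e+08 m/s = 46376.8 μs.
Total = 46380 μs.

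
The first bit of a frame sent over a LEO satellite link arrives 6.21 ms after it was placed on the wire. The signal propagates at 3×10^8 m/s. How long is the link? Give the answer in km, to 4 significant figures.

d = s × t_prop = 300000000 × 0.00621 = 1863 km.

1863 km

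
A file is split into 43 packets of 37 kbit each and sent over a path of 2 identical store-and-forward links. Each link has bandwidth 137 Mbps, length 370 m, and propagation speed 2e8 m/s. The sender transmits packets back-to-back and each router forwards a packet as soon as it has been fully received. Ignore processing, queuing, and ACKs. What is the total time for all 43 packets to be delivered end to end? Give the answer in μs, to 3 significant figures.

Per-hop transmission t_tx = L/R = 37000/137000000 = 270.073 μs.
Per-hop propagation t_prop = 370/200000000 = 1.85 μs.
Pipeline fill: first packet needs 2·t_tx to clear all hops; remaining 42 packets each add one t_tx.
Total = (2+43-1)·t_tx + 2·t_prop = 44·270.073 + 2·1.85 = 11900 μs.

11900 μs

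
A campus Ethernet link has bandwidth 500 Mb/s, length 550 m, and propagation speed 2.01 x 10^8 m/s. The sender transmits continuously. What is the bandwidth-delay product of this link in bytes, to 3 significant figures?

171 bytes

Propagation delay = 550 / 2.01e+08 = 2.73632e-06 s.
BDP = R × t_prop = 500000000 × 2.73632e-06 = 1368.16 bits.
In bytes: 1368.16/8 = 171 bytes.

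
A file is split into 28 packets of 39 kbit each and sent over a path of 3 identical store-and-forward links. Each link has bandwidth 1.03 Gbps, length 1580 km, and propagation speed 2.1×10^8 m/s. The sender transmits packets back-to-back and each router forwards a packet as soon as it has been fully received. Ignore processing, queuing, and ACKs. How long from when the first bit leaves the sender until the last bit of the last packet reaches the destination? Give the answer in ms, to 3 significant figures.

23.7 ms

Per-hop transmission t_tx = L/R = 39000/1030000000 = 0.0378641 ms.
Per-hop propagation t_prop = 1580000/210000000 = 7.52381 ms.
Pipeline fill: first packet needs 3·t_tx to clear all hops; remaining 27 packets each add one t_tx.
Total = (3+28-1)·t_tx + 3·t_prop = 30·0.0378641 + 3·7.52381 = 23.7 ms.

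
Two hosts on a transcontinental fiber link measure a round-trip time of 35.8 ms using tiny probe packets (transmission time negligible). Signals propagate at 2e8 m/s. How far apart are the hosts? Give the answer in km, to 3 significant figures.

3580 km

One-way propagation = RTT/2 = 17.9 ms.
d = s × t = 200000000 × 0.0179 = 3580 km.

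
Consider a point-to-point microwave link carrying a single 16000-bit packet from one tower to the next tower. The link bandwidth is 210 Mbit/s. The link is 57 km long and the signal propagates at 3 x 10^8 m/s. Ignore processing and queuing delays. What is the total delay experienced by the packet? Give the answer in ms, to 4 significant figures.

0.2662 ms

Transmission delay = L/R = 16000 / 210000000 = 0.0761905 ms.
Propagation delay = d/s = 57000 m / 300000000 m/s = 0.19 ms.
Total = 0.2662 ms.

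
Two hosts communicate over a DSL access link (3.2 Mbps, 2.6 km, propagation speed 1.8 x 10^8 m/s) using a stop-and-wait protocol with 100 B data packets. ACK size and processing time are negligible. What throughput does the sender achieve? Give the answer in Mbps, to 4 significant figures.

t_tx = L/R = 800/3200000 = 0.00025 s.
t_prop = 2600/180000000 = 1.44444e-05 s; RTT = 2.88889e-05 s.
Cycle = t_tx + RTT = 0.000278889 s.
Throughput = L / cycle = 800 / 0.000278889 = 2.869 Mbps.

2.869 Mbps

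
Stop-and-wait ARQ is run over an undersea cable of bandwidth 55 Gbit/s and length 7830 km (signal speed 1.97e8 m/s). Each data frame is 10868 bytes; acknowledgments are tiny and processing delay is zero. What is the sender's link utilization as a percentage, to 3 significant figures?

t_tx = L/R = 86944/55000000000 = 1.5808e-06 s.
t_prop = 7830000/197000000 = 0.0397462 s; RTT = 0.0794924 s.
Cycle = t_tx + RTT = 0.079494 s.
Utilization = t_tx / cycle = 1.5808e-06/0.079494 = 0.00199 %.

0.00199 %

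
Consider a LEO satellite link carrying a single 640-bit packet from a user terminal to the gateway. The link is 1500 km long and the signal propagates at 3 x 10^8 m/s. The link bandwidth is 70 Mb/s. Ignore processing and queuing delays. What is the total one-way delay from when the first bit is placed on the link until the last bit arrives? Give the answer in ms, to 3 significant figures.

5.01 ms

Transmission delay = L/R = 640 / 70000000 = 0.00914286 ms.
Propagation delay = d/s = 1500000 m / 300000000 m/s = 5 ms.
Total = 5.01 ms.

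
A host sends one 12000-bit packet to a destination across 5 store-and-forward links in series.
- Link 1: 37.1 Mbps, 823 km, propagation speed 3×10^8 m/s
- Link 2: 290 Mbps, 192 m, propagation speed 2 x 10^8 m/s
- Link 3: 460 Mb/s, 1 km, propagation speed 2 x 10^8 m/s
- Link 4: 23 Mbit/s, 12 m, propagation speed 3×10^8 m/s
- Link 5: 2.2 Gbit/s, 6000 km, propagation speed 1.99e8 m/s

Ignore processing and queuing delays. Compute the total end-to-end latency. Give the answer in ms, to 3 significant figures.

33.8 ms

Transmission delays (L/R per hop): 0.32345, 0.0413793, 0.026087, 0.521739, 0.00545455 ms; sum = 0.91811 ms.
Propagation delays (d/s per hop): 2.74333, 0.00096, 0.005, 4e-05, 30.1508 ms; sum = 32.9001 ms.
End-to-end = 33.8 ms.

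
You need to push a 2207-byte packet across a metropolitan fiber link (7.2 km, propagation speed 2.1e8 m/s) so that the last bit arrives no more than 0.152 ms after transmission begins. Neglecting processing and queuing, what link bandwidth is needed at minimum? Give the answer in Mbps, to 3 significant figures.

L = 17656 bits.
Propagation delay = 7200 / 210000000 = 0.0342857 ms.
Transmission budget = 0.152 − 0.0342857 = 0.117714 ms.
R ≥ L / t_tx = 17656 bits / 0.000117714 s = 150 Mbps.

150 Mbps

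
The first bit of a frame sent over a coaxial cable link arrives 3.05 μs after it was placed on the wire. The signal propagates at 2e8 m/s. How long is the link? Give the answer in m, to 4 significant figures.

d = s × t_prop = 200000000 × 3.05e-06 = 610.0 m.

610.0 m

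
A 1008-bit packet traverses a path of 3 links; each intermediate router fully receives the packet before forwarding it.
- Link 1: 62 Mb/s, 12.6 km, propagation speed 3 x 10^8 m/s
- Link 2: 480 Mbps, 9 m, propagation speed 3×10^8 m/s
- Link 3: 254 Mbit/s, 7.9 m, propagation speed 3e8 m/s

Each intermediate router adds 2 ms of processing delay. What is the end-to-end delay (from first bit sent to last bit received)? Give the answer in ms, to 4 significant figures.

Transmission delays (L/R per hop): 0.0162581, 0.0021, 0.0039685 ms; sum = 0.0223266 ms.
Propagation delays (d/s per hop): 0.042, 3e-05, 2.63333e-05 ms; sum = 0.0420563 ms.
Processing at 2 router(s): 2 × 2 ms = 4 ms.
End-to-end = 4.064 ms.

4.064 ms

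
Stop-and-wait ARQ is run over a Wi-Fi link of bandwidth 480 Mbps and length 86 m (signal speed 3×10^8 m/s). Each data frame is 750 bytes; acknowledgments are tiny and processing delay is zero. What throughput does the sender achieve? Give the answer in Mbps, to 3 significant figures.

t_tx = L/R = 6000/480000000 = 1.25e-05 s.
t_prop = 86/300000000 = 2.86667e-07 s; RTT = 5.73333e-07 s.
Cycle = t_tx + RTT = 1.30733e-05 s.
Throughput = L / cycle = 6000 / 1.30733e-05 = 459 Mbps.

459 Mbps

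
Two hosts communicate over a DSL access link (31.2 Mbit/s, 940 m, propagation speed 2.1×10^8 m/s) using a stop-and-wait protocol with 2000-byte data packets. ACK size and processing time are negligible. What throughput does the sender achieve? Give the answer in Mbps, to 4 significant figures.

t_tx = L/R = 16000/31200000 = 0.000512821 s.
t_prop = 940/210000000 = 4.47619e-06 s; RTT = 8.95238e-06 s.
Cycle = t_tx + RTT = 0.000521773 s.
Throughput = L / cycle = 16000 / 0.000521773 = 30.66 Mbps.

30.66 Mbps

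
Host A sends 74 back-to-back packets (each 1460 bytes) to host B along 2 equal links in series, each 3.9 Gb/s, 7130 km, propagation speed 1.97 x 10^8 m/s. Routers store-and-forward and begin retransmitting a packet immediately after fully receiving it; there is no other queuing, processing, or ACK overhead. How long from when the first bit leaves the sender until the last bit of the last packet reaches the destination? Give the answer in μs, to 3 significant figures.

Per-hop transmission t_tx = L/R = 11680/3900000000 = 2.99487 μs.
Per-hop propagation t_prop = 7130000/197000000 = 36192.9 μs.
Pipeline fill: first packet needs 2·t_tx to clear all hops; remaining 73 packets each add one t_tx.
Total = (2+74-1)·t_tx + 2·t_prop = 75·2.99487 + 2·36192.9 = 72600 μs.

72600 μs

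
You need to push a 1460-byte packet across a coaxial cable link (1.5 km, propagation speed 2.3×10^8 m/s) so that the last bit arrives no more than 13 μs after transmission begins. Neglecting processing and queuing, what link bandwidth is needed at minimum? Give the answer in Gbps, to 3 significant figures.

1.80 Gbps

L = 11680 bits.
Propagation delay = 1500 / 2.3e+08 = 6.52174 μs.
Transmission budget = 13 − 6.52174 = 6.47826 μs.
R ≥ L / t_tx = 11680 bits / 6.47826e-06 s = 1.80 Gbps.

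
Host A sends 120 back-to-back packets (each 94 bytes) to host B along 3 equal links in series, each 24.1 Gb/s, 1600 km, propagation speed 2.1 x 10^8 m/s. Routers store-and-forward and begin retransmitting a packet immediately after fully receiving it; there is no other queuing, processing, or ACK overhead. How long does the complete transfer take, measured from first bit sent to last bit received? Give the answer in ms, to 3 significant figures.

22.9 ms

Per-hop transmission t_tx = L/R = 752/24100000000 = 3.12033e-05 ms.
Per-hop propagation t_prop = 1600000/210000000 = 7.61905 ms.
Pipeline fill: first packet needs 3·t_tx to clear all hops; remaining 119 packets each add one t_tx.
Total = (3+120-1)·t_tx + 3·t_prop = 122·3.12033e-05 + 3·7.61905 = 22.9 ms.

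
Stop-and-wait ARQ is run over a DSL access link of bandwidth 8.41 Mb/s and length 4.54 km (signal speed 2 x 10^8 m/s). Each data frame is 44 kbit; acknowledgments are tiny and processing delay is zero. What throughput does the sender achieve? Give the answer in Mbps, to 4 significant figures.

8.338 Mbps

t_tx = L/R = 44000/8410000 = 0.00523187 s.
t_prop = 4540/200000000 = 2.27e-05 s; RTT = 4.54e-05 s.
Cycle = t_tx + RTT = 0.00527727 s.
Throughput = L / cycle = 44000 / 0.00527727 = 8.338 Mbps.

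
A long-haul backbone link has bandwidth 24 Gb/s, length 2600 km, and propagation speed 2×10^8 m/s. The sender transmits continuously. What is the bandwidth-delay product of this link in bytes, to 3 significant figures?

39000000 bytes

Propagation delay = 2600000 / 200000000 = 0.013 s.
BDP = R × t_prop = 24000000000 × 0.013 = 312000000 bits.
In bytes: 312000000/8 = 39000000 bytes.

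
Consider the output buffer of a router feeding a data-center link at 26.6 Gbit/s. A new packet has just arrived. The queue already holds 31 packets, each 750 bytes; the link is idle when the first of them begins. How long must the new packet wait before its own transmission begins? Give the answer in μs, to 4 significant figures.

Each queued packet: L/R = 6000/26600000000 = 0.225564 μs.
31 queued → 6.99248 μs.
Queuing delay = 6.992 μs.

6.992 μs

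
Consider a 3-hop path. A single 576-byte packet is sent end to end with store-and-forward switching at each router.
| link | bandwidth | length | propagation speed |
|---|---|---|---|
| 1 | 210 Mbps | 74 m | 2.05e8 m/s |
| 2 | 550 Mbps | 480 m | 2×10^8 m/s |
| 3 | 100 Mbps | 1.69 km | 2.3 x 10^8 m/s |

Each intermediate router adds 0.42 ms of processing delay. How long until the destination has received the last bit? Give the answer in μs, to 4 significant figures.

926.5 μs

L = 576 × 8 = 4608 bits.
Transmission delays (L/R per hop): 21.9429, 8.37818, 46.08 μs; sum = 76.401 μs.
Propagation delays (d/s per hop): 0.360976, 2.4, 7.34783 μs; sum = 10.1088 μs.
Processing at 2 router(s): 2 × 0.42 ms = 840 μs.
End-to-end = 926.5 μs.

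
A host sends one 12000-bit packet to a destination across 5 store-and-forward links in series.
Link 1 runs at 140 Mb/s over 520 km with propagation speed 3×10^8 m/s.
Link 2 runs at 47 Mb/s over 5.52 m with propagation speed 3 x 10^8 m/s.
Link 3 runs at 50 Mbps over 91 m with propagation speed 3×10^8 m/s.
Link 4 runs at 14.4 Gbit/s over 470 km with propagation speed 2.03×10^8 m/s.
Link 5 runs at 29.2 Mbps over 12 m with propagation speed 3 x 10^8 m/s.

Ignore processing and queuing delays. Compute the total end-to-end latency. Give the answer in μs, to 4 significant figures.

5042 μs

Transmission delays (L/R per hop): 85.7143, 255.319, 240, 0.833333, 410.959 μs; sum = 992.826 μs.
Propagation delays (d/s per hop): 1733.33, 0.0184, 0.303333, 2315.27, 0.04 μs; sum = 4048.97 μs.
End-to-end = 5042 μs.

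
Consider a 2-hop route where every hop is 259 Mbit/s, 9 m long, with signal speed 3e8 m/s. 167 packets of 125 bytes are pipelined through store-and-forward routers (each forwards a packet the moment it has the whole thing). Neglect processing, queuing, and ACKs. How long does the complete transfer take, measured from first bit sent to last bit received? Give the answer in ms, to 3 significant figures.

Per-hop transmission t_tx = L/R = 1000/259000000 = 0.003861 ms.
Per-hop propagation t_prop = 9/300000000 = 3e-05 ms.
Pipeline fill: first packet needs 2·t_tx to clear all hops; remaining 166 packets each add one t_tx.
Total = (2+167-1)·t_tx + 2·t_prop = 168·0.003861 + 2·3e-05 = 0.649 ms.

0.649 ms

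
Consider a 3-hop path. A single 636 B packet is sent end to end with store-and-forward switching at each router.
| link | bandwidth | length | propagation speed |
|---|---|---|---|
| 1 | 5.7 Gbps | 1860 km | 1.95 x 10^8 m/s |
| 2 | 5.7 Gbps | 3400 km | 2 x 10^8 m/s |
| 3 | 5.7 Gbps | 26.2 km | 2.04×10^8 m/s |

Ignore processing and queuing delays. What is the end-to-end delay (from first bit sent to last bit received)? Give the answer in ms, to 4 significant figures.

26.67 ms

L = 636 × 8 = 5088 bits.
Transmission delay per hop = L/R = 5088/5700000000 = 0.000892632 ms; 3 hops → 0.00267789 ms.
Propagation delays (d/s per hop): 9.53846, 17, 0.128431 ms; sum = 26.6669 ms.
End-to-end = 26.67 ms.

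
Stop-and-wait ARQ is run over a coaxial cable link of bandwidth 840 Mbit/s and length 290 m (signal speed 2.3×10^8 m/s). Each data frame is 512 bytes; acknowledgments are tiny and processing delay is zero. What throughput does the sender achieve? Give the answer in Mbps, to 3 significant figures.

t_tx = L/R = 4096/840000000 = 4.87619e-06 s.
t_prop = 290/2.3e+08 = 1.26087e-06 s; RTT = 2.52174e-06 s.
Cycle = t_tx + RTT = 7.39793e-06 s.
Throughput = L / cycle = 4096 / 7.39793e-06 = 554 Mbps.

554 Mbps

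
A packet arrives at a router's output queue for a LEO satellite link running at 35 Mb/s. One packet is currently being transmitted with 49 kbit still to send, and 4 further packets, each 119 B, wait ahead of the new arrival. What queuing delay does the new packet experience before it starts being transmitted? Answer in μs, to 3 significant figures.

1510 μs

Each queued packet: L/R = 952/35000000 = 27.2 μs.
4 queued → 108.8 μs.
Plus remaining 49000 bits of current packet: 1400 μs.
Queuing delay = 1510 μs.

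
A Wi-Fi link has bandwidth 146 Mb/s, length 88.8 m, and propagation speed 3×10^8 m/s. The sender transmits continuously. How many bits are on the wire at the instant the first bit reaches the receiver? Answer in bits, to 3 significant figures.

Propagation delay = 88.8 / 300000000 = 2.96e-07 s.
BDP = R × t_prop = 146000000 × 2.96e-07 = 43.216 bits.

43.2 bits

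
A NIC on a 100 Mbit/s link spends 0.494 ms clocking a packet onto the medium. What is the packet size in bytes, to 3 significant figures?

L = R × t_tx = 100000000 b/s × 0.000494 s = 49400 bits.
In bytes: 49400 / 8 = 6180 bytes.

6180 bytes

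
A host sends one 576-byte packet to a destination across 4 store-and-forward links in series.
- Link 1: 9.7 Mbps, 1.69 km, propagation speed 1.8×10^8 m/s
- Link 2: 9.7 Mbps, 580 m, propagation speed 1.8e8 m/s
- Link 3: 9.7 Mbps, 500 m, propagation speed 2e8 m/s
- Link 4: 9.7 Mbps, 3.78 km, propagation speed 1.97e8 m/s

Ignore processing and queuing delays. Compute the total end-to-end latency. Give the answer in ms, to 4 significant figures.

1.935 ms

L = 576 × 8 = 4608 bits.
Transmission delay per hop = L/R = 4608/9700000 = 0.475052 ms; 4 hops → 1.90021 ms.
Propagation delays (d/s per hop): 0.00938889, 0.00322222, 0.0025, 0.0191878 ms; sum = 0.0342989 ms.
End-to-end = 1.935 ms.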